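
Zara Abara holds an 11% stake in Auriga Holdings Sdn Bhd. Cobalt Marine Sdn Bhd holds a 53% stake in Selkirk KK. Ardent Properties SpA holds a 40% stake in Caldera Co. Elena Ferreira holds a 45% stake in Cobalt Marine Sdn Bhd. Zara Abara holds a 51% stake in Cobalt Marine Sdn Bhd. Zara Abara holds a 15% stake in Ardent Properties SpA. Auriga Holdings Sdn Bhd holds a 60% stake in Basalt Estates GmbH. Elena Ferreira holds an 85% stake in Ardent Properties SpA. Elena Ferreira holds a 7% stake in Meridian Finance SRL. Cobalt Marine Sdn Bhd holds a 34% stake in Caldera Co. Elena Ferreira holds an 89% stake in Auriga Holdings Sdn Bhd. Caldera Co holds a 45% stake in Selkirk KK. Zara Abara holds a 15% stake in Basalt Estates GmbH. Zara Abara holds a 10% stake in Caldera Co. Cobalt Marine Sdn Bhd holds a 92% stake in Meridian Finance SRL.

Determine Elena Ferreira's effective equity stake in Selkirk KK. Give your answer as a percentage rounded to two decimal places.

Elena reaches Selkirk along 3 paths.
Via Ardent → Caldera: 85% × 40% × 45% = 15.3%.
Via Cobalt → Caldera: 45% × 34% × 45% = 6.885%.
Via Cobalt: 45% × 53% = 23.85%.
Total: 15.3% + 6.885% + 23.85% = 46.035%.
Rounded: 46.04%.

46.04%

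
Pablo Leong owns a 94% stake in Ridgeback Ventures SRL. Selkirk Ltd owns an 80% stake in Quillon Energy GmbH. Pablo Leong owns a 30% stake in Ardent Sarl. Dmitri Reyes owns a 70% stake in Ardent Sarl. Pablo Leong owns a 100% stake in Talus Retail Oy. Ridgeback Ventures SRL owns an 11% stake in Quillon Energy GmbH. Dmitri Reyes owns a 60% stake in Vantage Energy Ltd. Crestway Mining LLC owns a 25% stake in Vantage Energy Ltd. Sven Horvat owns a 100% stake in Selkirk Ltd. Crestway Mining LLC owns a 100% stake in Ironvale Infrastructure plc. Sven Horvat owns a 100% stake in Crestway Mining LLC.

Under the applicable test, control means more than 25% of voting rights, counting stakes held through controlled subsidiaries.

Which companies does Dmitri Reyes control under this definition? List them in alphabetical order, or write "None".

Ardent Sarl, Vantage Energy Ltd

Dmitri holds 70% of Ardent, so Dmitri controls Ardent.
Dmitri holds 60% of Vantage, so Dmitri controls Vantage.
No other company's threshold is met.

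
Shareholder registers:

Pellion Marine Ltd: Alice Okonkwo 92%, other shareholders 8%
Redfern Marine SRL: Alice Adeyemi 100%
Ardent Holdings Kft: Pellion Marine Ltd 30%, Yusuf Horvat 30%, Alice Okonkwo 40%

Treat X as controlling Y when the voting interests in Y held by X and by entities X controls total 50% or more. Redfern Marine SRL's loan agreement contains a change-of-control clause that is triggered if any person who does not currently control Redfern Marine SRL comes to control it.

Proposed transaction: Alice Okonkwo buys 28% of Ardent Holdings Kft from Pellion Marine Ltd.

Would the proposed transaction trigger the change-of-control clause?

The purchase adds only to Alice Okonkwo's holdings (Pellion's stake shrinks), so Alice Okonkwo is the only person who could newly come to control Redfern.
Alice Okonkwo holds 92% of Pellion, so Alice Okonkwo controls Pellion.
Pellion and Alice Okonkwo together hold 30% + 40% = 70% of Ardent, so Alice Okonkwo controls Ardent.
Neither Alice Okonkwo nor any entity Alice Okonkwo controls holds any voting interest in Redfern.
So before the transaction, Alice Okonkwo does not control Redfern.
After the purchase, Alice Okonkwo's direct stake in Ardent rises to 40% + 28% = 68%, and Pellion's stake falls to 2%.
Pellion and Alice Okonkwo together hold 2% + 68% = 70% of Ardent, so Alice Okonkwo controls Ardent.
After the transaction, neither Alice Okonkwo nor any entity Alice Okonkwo controls holds a voting interest in Redfern, so Alice Okonkwo still does not control it.
No new person acquires control, so the clause is not triggered.

No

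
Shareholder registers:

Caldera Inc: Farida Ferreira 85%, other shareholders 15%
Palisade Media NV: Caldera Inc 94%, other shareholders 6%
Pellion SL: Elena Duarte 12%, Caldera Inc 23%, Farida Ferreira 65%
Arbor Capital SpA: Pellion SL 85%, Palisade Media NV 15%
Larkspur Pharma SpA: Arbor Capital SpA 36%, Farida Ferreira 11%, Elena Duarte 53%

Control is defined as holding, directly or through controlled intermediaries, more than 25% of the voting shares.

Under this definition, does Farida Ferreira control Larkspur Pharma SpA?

Yes

Farida holds 85% of Caldera, so Farida controls Caldera.
Caldera and Farida together hold 23% + 65% = 88% of Pellion, so Farida controls Pellion.
Caldera holds 94% of Palisade, so Farida controls Palisade.
Pellion and Palisade together hold 85% + 15% = 100% of Arbor, so Farida controls Arbor.
Arbor and Farida together hold 36% + 11% = 47% of Larkspur, so Farida controls Larkspur.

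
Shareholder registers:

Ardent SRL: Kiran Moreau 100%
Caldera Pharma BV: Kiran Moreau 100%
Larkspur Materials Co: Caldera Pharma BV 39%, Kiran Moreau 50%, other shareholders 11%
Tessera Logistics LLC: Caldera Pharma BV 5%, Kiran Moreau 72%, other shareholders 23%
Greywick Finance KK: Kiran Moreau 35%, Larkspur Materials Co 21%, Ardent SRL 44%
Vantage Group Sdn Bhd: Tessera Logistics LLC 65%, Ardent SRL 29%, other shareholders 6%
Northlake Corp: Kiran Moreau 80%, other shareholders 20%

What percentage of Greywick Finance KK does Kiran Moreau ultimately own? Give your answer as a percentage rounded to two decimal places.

Kiran reaches Greywick along 4 paths.
Direct stake: 35% = 35%.
Via Caldera → Larkspur: 100% × 39% × 21% = 8.19%.
Via Larkspur: 50% × 21% = 10.5%.
Via Ardent: 100% × 44% = 44%.
Total: 35% + 8.19% + 10.5% + 44% = 97.69%.

97.69%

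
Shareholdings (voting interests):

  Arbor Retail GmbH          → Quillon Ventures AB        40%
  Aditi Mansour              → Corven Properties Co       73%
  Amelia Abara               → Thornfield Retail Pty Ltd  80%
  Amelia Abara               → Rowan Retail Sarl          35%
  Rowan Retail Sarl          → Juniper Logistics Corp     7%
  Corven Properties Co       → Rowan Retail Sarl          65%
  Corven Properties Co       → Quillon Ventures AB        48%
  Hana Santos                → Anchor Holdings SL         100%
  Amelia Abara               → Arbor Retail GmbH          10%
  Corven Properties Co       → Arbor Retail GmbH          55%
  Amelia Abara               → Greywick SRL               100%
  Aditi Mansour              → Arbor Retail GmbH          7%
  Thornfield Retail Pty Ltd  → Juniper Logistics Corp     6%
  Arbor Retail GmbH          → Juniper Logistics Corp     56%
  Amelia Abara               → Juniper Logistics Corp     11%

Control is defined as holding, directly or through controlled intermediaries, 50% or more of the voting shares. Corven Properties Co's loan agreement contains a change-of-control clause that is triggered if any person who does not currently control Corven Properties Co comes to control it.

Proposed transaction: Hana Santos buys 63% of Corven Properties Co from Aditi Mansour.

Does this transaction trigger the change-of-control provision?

Yes

The purchase adds only to Hana's holdings (Aditi's stake shrinks), so Hana is the only person who could newly come to control Corven.
Hana holds 100% of Anchor, so Hana controls Anchor.
Neither Hana nor any entity Hana controls holds any voting interest in Corven.
So before the transaction, Hana does not control Corven.
After the purchase, Hana holds 63% of Corven directly, and Aditi's stake falls to 10%.
Hana holds 63% of Corven, so Hana controls Corven.
Hana did not control Corven before and does after, so the clause is triggered.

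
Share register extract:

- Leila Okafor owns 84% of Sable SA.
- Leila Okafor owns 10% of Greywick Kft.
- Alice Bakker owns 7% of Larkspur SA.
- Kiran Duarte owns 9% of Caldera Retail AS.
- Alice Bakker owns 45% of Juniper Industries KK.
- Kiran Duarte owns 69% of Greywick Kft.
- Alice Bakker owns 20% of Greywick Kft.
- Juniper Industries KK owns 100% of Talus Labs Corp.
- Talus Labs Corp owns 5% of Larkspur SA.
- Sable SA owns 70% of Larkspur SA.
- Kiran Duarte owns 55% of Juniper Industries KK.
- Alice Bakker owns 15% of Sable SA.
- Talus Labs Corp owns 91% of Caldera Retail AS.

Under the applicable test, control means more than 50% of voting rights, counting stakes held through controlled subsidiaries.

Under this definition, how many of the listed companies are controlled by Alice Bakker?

0

Alice's largest direct stake is 45% in Juniper, which does not meet the threshold.
Alice controls 0 companies.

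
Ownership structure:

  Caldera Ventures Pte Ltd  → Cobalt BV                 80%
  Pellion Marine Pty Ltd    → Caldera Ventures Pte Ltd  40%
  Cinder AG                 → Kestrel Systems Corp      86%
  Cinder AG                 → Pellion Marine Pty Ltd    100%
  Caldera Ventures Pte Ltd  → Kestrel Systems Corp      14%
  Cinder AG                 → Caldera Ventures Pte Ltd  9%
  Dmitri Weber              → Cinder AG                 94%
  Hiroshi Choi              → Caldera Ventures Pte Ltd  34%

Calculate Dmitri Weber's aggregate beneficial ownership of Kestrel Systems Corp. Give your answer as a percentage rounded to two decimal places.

Dmitri reaches Kestrel along 3 paths.
Via Cinder → Pellion → Caldera: 94% × 100% × 40% × 14% = 5.264%.
Via Cinder → Caldera: 94% × 9% × 14% = 1.1844%.
Via Cinder: 94% × 86% = 80.84%.
Total: 5.264% + 1.1844% + 80.84% = 87.2884%.
Rounded: 87.29%.

87.29%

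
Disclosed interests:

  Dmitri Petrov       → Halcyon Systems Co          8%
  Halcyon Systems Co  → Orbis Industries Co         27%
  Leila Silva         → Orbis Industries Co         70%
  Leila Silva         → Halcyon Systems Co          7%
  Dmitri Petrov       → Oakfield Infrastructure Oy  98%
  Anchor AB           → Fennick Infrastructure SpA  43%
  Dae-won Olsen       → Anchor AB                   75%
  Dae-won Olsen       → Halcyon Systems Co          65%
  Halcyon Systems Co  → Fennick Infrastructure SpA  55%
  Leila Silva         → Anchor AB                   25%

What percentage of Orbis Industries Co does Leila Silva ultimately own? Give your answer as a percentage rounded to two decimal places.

71.89%

Leila reaches Orbis along 2 paths.
Direct stake: 70% = 70%.
Via Halcyon: 7% × 27% = 1.89%.
Total: 70% + 1.89% = 71.89%.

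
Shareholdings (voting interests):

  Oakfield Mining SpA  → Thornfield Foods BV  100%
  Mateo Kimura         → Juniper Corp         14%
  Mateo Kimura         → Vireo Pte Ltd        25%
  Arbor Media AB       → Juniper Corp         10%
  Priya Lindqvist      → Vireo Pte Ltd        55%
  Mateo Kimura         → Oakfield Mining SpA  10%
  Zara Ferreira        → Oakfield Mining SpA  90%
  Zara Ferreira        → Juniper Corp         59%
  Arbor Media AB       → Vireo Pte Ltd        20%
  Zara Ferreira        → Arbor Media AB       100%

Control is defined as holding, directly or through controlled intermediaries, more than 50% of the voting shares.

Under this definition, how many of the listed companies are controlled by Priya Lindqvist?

Priya holds 55% of Vireo, so Priya controls Vireo.
No other company's threshold is met.
Priya controls 1 company.

1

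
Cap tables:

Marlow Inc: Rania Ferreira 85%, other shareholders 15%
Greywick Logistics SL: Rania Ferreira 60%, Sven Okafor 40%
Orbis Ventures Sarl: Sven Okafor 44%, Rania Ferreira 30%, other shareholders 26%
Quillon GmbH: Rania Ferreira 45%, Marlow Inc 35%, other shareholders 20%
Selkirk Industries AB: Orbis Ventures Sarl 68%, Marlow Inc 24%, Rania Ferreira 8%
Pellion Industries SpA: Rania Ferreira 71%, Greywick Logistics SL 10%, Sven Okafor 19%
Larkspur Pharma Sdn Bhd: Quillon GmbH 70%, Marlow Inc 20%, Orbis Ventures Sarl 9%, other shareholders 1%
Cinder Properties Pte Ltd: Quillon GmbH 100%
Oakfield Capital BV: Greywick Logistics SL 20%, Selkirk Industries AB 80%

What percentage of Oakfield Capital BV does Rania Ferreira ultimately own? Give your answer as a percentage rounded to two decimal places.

Rania reaches Oakfield along 4 paths.
Via Greywick: 60% × 20% = 12%.
Via Orbis → Selkirk: 30% × 68% × 80% = 16.32%.
Via Marlow → Selkirk: 85% × 24% × 80% = 16.32%.
Via Selkirk: 8% × 80% = 6.4%.
Total: 12% + 16.32% + 16.32% + 6.4% = 51.04%.

51.04%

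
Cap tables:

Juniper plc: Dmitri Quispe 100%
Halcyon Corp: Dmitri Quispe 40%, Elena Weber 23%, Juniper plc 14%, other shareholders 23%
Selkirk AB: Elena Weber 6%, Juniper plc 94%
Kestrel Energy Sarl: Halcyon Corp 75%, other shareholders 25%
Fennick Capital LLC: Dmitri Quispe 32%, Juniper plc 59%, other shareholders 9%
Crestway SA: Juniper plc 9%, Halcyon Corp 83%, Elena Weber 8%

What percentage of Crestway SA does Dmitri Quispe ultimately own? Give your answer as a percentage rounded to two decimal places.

53.82%

Dmitri reaches Crestway along 3 paths.
Via Juniper: 100% × 9% = 9%.
Via Halcyon: 40% × 83% = 33.2%.
Via Juniper → Halcyon: 100% × 14% × 83% = 11.62%.
Total: 9% + 33.2% + 11.62% = 53.82%.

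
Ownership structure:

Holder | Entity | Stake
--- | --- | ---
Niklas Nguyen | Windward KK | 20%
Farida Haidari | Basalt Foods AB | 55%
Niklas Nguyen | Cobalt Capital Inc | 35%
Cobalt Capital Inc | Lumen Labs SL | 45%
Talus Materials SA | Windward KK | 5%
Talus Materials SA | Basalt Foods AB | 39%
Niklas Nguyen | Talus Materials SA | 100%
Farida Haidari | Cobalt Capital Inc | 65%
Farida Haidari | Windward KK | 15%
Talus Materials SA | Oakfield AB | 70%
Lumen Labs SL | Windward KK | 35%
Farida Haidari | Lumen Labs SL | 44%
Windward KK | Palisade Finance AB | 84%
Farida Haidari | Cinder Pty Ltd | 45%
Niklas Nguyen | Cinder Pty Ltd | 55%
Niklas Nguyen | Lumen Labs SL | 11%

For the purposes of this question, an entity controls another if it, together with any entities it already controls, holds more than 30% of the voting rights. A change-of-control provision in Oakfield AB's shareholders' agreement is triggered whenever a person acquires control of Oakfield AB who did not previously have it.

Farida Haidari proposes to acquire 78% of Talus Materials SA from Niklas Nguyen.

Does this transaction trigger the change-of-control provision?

The purchase adds only to Farida's holdings (Niklas's stake shrinks), so Farida is the only person who could newly come to control Oakfield.
Farida holds 45% of Cinder, so Farida controls Cinder.
Farida holds 65% of Cobalt, so Farida controls Cobalt.
Farida and Cobalt together hold 44% + 45% = 89% of Lumen, so Farida controls Lumen.
Farida holds 55% of Basalt, so Farida controls Basalt.
Farida and Lumen together hold 15% + 35% = 50% of Windward, so Farida controls Windward.
Windward holds 84% of Palisade, so Farida controls Palisade.
Neither Farida nor any entity Farida controls holds any voting interest in Oakfield.
So before the transaction, Farida does not control Oakfield.
After the purchase, Farida holds 78% of Talus directly, and Niklas's stake falls to 22%.
Farida holds 78% of Talus, so Farida controls Talus.
Talus holds 70% of Oakfield, so Farida controls Oakfield.
Farida did not control Oakfield before and does after, so the clause is triggered.

Yes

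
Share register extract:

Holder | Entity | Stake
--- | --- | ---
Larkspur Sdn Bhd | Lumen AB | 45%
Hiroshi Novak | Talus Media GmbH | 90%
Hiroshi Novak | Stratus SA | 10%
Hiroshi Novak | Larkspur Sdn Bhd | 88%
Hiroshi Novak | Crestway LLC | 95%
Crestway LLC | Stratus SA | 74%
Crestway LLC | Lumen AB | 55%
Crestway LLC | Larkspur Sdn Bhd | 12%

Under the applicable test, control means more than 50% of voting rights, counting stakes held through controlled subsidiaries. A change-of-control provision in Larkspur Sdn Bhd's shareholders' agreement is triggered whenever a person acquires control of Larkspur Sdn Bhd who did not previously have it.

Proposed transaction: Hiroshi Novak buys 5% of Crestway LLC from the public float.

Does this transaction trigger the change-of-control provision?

No

The purchase changes only Hiroshi's holdings, so Hiroshi is the only person who could newly come to control Larkspur.
Hiroshi holds 95% of Crestway, so Hiroshi controls Crestway.
Crestway and Hiroshi together hold 12% + 88% = 100% of Larkspur, so Hiroshi controls Larkspur.
So Hiroshi already controls Larkspur before the transaction.
After the purchase, Hiroshi's direct stake in Crestway rises to 95% + 5% = 100%.
Hiroshi controlled Larkspur already, so this is not a new person acquiring control; every other person's position is unchanged or reduced.
No new person acquires control, so the clause is not triggered.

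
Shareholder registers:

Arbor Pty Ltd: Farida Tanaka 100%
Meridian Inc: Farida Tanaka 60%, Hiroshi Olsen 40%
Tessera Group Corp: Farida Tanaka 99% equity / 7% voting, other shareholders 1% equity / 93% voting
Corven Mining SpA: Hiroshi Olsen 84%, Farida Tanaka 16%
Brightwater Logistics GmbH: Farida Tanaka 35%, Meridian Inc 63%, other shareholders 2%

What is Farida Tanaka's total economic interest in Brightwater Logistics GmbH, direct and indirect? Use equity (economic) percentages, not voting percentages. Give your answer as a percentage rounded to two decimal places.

Farida reaches Brightwater along 2 paths.
Direct stake: 35% = 35%.
Via Meridian: 60% × 63% = 37.8%.
Total: 35% + 37.8% = 72.8%.
Rounded: 72.80%.

72.80%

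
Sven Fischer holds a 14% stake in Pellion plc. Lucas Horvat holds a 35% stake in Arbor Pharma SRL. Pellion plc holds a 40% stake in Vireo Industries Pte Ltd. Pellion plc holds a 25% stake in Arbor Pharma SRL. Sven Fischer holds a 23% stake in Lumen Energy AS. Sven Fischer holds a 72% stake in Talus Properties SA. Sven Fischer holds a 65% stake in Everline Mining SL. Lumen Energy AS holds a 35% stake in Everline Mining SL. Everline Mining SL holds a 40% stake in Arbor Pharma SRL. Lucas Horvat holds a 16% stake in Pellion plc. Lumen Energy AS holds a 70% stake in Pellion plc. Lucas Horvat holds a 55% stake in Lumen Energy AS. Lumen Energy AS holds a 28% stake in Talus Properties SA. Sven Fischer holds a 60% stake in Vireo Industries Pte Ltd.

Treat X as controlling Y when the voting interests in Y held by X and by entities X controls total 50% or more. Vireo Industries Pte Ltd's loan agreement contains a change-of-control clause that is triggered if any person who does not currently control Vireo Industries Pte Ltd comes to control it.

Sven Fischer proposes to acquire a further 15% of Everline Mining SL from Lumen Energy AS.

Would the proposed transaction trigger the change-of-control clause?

No

The purchase adds only to Sven's holdings (Lumen's stake shrinks), so Sven is the only person who could newly come to control Vireo.
Sven holds 60% of Vireo, so Sven controls Vireo.
So Sven already controls Vireo before the transaction.
After the purchase, Sven's direct stake in Everline rises to 65% + 15% = 80%, and Lumen's stake falls to 20%.
Sven controlled Vireo already, so this is not a new person acquiring control; every other person's position is unchanged or reduced.
No new person acquires control, so the clause is not triggered.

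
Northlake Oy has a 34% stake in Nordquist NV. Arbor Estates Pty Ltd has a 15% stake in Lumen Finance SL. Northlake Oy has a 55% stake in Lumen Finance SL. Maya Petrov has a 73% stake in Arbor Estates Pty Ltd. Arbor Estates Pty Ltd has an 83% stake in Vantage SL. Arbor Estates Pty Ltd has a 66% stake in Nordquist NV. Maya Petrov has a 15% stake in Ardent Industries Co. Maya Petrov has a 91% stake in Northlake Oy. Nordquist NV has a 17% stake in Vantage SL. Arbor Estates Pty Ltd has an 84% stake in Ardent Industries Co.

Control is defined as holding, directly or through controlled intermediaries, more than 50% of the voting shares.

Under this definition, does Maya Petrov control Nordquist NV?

Maya holds 73% of Arbor, so Maya controls Arbor.
Maya holds 91% of Northlake, so Maya controls Northlake.
Northlake and Arbor together hold 34% + 66% = 100% of Nordquist, so Maya controls Nordquist.

Yes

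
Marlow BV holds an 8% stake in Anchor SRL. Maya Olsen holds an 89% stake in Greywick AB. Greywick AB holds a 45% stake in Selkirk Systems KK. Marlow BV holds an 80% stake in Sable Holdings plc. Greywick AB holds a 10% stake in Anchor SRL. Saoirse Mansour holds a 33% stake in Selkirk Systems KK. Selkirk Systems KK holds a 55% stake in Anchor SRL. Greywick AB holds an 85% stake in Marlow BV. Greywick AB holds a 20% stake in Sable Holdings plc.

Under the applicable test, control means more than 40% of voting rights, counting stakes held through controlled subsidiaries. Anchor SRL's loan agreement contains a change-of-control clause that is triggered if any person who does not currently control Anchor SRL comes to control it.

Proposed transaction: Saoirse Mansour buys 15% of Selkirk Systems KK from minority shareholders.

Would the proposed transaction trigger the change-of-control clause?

Yes

The purchase changes only Saoirse's holdings, so Saoirse is the only person who could newly come to control Anchor.
Saoirse's largest direct stake is 33% in Selkirk, which does not meet the threshold, so Saoirse controls no company.
Neither Saoirse nor any entity Saoirse controls holds any voting interest in Anchor.
So before the transaction, Saoirse does not control Anchor.
After the purchase, Saoirse's direct stake in Selkirk rises to 33% + 15% = 48%.
Saoirse holds 48% of Selkirk, so Saoirse controls Selkirk.
Selkirk holds 55% of Anchor, so Saoirse controls Anchor.
Saoirse did not control Anchor before and does after, so the clause is triggered.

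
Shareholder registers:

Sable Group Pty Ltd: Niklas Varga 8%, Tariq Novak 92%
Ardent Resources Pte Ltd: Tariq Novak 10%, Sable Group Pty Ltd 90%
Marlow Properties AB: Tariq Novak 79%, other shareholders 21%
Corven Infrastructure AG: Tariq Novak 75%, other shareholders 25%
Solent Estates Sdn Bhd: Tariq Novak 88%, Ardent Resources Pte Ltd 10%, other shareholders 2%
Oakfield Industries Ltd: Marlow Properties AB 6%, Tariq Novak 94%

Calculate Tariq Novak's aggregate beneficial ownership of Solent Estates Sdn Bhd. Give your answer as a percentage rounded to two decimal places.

97.28%

Tariq reaches Solent along 3 paths.
Direct stake: 88% = 88%.
Via Ardent: 10% × 10% = 1%.
Via Sable → Ardent: 92% × 90% × 10% = 8.28%.
Total: 88% + 1% + 8.28% = 97.28%.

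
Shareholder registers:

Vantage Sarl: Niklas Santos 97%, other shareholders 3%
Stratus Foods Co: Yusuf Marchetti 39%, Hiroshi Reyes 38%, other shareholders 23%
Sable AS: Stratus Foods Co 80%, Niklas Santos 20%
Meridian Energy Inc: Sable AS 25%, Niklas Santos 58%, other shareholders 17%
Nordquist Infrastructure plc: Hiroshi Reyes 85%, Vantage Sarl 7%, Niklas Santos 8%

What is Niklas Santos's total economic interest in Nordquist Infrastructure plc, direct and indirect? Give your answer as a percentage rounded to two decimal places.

Niklas reaches Nordquist along 2 paths.
Via Vantage: 97% × 7% = 6.79%.
Direct stake: 8% = 8%.
Total: 6.79% + 8% = 14.79%.

14.79%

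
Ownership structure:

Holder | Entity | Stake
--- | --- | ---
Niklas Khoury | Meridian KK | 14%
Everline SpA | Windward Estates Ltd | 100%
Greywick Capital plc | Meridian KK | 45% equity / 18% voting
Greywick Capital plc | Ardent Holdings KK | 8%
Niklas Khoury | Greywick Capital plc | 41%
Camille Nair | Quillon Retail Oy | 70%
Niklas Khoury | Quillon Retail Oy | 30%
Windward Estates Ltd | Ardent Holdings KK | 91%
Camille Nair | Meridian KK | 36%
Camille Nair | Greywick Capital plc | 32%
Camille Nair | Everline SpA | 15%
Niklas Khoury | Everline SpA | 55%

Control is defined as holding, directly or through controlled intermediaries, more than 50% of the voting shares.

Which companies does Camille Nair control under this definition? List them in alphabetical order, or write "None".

Camille holds 70% of Quillon, so Camille controls Quillon.
No other company's threshold is met.

Quillon Retail Oy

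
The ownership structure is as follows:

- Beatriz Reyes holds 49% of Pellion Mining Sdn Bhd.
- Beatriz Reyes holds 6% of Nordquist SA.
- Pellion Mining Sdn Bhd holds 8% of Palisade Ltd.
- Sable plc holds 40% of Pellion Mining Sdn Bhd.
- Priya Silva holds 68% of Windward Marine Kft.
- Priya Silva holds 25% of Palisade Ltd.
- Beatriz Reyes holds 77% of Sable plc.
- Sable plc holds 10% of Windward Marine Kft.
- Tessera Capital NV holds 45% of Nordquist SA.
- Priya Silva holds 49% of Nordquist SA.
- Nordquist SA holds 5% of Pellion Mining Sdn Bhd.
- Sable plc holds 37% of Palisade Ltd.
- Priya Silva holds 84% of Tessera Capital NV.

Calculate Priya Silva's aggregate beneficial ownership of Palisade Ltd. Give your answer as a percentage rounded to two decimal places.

25.35%

Priya reaches Palisade along 3 paths.
Direct stake: 25% = 25%.
Via Tessera → Nordquist → Pellion: 84% × 45% × 5% × 8% = 0.1512%.
Via Nordquist → Pellion: 49% × 5% × 8% = 0.196%.
Total: 25% + 0.1512% + 0.196% = 25.3472%.
Rounded: 25.35%.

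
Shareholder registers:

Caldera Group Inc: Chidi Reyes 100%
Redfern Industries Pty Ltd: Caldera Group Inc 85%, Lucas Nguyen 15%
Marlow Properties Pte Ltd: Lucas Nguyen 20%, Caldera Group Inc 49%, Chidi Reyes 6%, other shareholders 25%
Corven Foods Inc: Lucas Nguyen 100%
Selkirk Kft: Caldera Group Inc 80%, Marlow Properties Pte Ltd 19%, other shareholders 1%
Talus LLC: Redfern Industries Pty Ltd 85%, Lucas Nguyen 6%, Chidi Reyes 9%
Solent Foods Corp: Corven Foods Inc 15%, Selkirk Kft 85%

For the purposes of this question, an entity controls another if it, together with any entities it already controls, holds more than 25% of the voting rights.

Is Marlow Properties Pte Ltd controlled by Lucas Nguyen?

Lucas holds 100% of Corven, so Lucas controls Corven.
In Marlow, Lucas's side holds only 20%, not > 25%.
So Lucas does not control Marlow.

No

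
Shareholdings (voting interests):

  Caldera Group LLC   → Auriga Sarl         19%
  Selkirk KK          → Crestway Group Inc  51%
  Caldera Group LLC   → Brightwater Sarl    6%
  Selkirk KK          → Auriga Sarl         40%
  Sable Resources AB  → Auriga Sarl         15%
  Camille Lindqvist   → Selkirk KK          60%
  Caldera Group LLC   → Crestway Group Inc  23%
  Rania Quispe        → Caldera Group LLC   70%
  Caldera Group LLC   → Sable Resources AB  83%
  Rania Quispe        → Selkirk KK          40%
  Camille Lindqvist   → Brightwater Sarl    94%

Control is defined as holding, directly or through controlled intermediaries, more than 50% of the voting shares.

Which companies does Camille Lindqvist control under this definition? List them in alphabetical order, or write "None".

Brightwater Sarl, Crestway Group Inc, Selkirk KK

Camille holds 60% of Selkirk, so Camille controls Selkirk.
Selkirk holds 51% of Crestway, so Camille controls Crestway.
Camille holds 94% of Brightwater, so Camille controls Brightwater.
No other company's threshold is met.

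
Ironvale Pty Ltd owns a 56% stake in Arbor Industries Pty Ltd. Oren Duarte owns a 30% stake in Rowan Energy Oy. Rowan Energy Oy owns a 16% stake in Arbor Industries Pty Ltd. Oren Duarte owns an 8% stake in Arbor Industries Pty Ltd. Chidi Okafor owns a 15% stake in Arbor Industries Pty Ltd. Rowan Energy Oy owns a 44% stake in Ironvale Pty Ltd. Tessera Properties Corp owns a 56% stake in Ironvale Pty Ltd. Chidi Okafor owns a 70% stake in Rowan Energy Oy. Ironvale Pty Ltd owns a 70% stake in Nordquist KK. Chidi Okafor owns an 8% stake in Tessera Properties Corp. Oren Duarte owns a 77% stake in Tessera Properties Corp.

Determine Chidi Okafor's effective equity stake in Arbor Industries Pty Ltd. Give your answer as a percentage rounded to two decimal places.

45.96%

Chidi reaches Arbor along 4 paths.
Direct stake: 15% = 15%.
Via Tessera → Ironvale: 8% × 56% × 56% = 2.5088%.
Via Rowan → Ironvale: 70% × 44% × 56% = 17.248%.
Via Rowan: 70% × 16% = 11.2%.
Total: 15% + 2.5088% + 17.248% + 11.2% = 45.9568%.
Rounded: 45.96%.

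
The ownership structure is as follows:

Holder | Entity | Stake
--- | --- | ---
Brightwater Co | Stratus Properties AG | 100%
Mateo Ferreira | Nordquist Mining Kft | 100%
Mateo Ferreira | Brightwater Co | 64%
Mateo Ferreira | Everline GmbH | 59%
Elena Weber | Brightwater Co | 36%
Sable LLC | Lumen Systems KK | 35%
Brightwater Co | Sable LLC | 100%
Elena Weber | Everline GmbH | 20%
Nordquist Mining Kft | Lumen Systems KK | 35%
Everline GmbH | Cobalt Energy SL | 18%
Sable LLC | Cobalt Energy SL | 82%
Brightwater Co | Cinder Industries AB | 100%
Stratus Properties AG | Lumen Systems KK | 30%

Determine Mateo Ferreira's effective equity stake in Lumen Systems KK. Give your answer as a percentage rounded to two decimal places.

Mateo reaches Lumen along 3 paths.
Via Nordquist: 100% × 35% = 35%.
Via Brightwater → Sable: 64% × 100% × 35% = 22.4%.
Via Brightwater → Stratus: 64% × 100% × 30% = 19.2%.
Total: 35% + 22.4% + 19.2% = 76.6%.
Rounded: 76.60%.

76.60%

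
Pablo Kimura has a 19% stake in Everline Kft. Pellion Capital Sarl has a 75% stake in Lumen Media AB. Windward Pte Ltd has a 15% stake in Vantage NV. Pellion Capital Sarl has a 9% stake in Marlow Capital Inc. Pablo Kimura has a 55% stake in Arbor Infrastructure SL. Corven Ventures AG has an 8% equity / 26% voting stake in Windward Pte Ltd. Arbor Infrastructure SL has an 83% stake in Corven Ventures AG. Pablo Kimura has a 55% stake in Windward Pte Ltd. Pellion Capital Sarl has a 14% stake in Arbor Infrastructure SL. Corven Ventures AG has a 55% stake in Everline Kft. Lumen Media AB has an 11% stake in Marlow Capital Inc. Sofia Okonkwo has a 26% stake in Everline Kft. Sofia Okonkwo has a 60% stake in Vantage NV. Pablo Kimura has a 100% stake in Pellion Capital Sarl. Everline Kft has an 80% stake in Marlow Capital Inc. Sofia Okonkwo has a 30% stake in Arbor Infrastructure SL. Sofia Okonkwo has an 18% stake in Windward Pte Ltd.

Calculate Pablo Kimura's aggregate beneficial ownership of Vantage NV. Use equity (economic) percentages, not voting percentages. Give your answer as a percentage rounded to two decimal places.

Pablo reaches Vantage along 3 paths.
Via Windward: 55% × 15% = 8.25%.
Via Pellion → Arbor → Corven → Windward: 100% × 14% × 83% × 8% × 15% = 0.13944%.
Via Arbor → Corven → Windward: 55% × 83% × 8% × 15% = 0.5478%.
Total: 8.25% + 0.13944% + 0.5478% = 8.93724%.
Rounded: 8.94%.

8.94%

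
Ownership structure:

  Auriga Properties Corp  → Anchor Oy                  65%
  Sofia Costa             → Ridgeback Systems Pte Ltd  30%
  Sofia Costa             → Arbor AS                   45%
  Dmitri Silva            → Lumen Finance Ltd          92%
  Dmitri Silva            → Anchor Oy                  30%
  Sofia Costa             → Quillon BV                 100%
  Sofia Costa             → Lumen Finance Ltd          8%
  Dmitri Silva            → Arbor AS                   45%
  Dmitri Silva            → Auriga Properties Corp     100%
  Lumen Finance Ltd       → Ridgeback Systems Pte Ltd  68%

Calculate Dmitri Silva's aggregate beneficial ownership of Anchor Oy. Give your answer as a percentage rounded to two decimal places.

Dmitri reaches Anchor along 2 paths.
Direct stake: 30% = 30%.
Via Auriga: 100% × 65% = 65%.
Total: 30% + 65% = 95%.
Rounded: 95.00%.

95.00%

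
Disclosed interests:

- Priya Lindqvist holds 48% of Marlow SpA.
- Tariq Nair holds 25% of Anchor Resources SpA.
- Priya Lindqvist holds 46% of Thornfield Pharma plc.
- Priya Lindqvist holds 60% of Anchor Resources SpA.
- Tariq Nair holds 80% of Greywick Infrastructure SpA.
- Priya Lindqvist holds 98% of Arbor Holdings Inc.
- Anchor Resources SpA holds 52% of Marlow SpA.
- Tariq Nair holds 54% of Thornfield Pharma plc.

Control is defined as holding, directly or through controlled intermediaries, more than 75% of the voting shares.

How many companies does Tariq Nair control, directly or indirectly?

Tariq holds 80% of Greywick, so Tariq controls Greywick.
No other company's threshold is met.
Tariq controls 1 company.

1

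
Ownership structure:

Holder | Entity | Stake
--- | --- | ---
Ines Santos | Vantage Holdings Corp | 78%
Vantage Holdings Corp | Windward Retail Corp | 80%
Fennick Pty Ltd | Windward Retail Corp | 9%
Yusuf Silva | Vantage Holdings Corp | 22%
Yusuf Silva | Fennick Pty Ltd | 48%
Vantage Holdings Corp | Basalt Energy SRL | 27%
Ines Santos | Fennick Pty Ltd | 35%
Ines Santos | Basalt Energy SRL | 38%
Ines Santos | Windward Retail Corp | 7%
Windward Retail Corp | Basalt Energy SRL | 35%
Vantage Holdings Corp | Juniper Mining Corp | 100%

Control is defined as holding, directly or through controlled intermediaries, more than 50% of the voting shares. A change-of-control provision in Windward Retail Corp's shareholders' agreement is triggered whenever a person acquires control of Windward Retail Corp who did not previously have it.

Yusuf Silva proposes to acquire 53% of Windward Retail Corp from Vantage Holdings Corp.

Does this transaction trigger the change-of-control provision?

Yes

The purchase adds only to Yusuf's holdings (Vantage's stake shrinks), so Yusuf is the only person who could newly come to control Windward.
Yusuf's largest direct stake is 48% in Fennick, which does not meet the threshold, so Yusuf controls no company.
Neither Yusuf nor any entity Yusuf controls holds any voting interest in Windward.
So before the transaction, Yusuf does not control Windward.
After the purchase, Yusuf holds 53% of Windward directly, and Vantage's stake falls to 27%.
Yusuf holds 53% of Windward, so Yusuf controls Windward.
Yusuf did not control Windward before and does after, so the clause is triggered.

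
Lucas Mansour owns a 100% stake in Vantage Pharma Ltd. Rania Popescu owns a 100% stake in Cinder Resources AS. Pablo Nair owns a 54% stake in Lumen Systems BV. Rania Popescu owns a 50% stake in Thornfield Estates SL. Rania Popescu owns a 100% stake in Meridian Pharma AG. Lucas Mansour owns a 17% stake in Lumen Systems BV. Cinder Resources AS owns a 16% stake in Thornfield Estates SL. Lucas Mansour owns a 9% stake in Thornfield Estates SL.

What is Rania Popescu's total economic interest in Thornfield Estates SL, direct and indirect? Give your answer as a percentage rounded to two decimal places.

66.00%

Rania reaches Thornfield along 2 paths.
Via Cinder: 100% × 16% = 16%.
Direct stake: 50% = 50%.
Total: 16% + 50% = 66%.
Rounded: 66.00%.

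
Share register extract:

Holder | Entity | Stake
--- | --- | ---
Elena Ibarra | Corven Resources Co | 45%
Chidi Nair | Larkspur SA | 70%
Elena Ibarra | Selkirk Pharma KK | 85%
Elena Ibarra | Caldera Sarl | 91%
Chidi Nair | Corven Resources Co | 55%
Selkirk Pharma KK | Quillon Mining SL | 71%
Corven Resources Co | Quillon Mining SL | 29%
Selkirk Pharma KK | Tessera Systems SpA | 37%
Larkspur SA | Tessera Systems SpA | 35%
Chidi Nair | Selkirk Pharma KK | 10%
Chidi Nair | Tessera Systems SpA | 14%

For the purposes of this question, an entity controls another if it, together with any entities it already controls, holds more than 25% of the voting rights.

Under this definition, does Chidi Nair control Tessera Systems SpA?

Yes

Chidi holds 70% of Larkspur, so Chidi controls Larkspur.
Chidi and Larkspur together hold 14% + 35% = 49% of Tessera, so Chidi controls Tessera.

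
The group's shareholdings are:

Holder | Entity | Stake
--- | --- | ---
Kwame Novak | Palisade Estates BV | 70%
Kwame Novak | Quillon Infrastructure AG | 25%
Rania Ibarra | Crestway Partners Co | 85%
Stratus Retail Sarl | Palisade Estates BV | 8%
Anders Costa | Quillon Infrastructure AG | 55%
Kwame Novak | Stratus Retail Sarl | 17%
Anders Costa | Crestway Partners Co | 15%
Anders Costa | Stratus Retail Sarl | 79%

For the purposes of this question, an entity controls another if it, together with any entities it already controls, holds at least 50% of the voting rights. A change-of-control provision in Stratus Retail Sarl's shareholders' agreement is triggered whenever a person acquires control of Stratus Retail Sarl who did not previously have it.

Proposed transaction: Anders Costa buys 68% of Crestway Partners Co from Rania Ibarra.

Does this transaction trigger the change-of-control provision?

The purchase adds only to Anders's holdings (Rania's stake shrinks), so Anders is the only person who could newly come to control Stratus.
Anders holds 79% of Stratus, so Anders controls Stratus.
So Anders already controls Stratus before the transaction.
After the purchase, Anders's direct stake in Crestway rises to 15% + 68% = 83%, and Rania's stake falls to 17%.
Anders controlled Stratus already, so this is not a new person acquiring control; every other person's position is unchanged or reduced.
No new person acquires control, so the clause is not triggered.

No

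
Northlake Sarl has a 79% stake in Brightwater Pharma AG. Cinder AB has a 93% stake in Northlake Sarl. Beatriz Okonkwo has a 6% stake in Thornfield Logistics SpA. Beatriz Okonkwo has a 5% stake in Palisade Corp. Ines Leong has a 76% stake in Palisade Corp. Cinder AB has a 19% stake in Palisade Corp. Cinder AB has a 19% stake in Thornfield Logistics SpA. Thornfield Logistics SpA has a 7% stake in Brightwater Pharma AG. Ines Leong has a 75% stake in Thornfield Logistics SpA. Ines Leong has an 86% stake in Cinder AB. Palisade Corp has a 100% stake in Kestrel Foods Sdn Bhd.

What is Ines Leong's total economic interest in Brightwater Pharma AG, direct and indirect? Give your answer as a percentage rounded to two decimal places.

69.58%

Ines reaches Brightwater along 3 paths.
Via Cinder → Northlake: 86% × 93% × 79% = 63.1842%.
Via Cinder → Thornfield: 86% × 19% × 7% = 1.1438%.
Via Thornfield: 75% × 7% = 5.25%.
Total: 63.1842% + 1.1438% + 5.25% = 69.578%.
Rounded: 69.58%.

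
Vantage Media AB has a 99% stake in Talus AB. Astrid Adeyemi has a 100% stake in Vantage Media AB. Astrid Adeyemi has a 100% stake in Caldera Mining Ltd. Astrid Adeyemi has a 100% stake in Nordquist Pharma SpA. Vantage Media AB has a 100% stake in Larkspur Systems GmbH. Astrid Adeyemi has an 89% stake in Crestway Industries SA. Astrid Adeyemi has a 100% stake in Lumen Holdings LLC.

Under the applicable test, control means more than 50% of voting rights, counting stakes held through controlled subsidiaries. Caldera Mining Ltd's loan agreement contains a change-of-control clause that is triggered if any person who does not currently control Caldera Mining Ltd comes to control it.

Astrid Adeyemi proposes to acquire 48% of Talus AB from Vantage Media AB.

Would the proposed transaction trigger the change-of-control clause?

No

The purchase adds only to Astrid's holdings (Vantage's stake shrinks), so Astrid is the only person who could newly come to control Caldera.
Astrid holds 100% of Caldera, so Astrid controls Caldera.
So Astrid already controls Caldera before the transaction.
After the purchase, Astrid holds 48% of Talus directly, and Vantage's stake falls to 51%.
Astrid controlled Caldera already, so this is not a new person acquiring control; every other person's position is unchanged or reduced.
No new person acquires control, so the clause is not triggered.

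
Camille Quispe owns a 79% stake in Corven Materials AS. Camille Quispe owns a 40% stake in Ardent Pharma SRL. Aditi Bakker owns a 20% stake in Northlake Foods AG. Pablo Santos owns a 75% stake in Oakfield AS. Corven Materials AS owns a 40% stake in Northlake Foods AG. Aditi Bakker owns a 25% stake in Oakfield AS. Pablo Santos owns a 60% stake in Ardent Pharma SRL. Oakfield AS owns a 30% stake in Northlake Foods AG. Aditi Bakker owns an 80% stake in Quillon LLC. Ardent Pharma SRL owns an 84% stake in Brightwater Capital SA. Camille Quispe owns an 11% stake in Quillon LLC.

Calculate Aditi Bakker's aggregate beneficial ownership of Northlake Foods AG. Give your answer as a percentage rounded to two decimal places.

Aditi reaches Northlake along 2 paths.
Via Oakfield: 25% × 30% = 7.5%.
Direct stake: 20% = 20%.
Total: 7.5% + 20% = 27.5%.
Rounded: 27.50%.

27.50%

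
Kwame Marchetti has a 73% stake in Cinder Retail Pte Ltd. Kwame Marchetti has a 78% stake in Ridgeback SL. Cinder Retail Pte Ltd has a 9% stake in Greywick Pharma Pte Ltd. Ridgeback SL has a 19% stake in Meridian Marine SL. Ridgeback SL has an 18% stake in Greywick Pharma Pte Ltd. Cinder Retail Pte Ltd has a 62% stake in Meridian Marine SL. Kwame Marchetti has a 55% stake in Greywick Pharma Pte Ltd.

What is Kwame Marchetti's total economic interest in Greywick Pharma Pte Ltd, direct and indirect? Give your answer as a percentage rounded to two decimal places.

Kwame reaches Greywick along 3 paths.
Via Ridgeback: 78% × 18% = 14.04%.
Via Cinder: 73% × 9% = 6.57%.
Direct stake: 55% = 55%.
Total: 14.04% + 6.57% + 55% = 75.61%.

75.61%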